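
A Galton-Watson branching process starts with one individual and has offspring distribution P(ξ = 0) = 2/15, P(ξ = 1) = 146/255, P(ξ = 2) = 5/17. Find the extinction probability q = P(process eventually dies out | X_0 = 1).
q = 34/75

The pgf is f(s) = 2/15 + 146/255·s + 5/17·s². The extinction probability q is the smallest fixed point of f in [0, 1]. Setting s = f(s):
  5/17·s² + (146/255 − 1)·s + 2/15 = 0
  5/17·s² − (2/15 + 5/17)·s + 2/15 = 0
which factors as (s − 1)·(5/17·s − 2/15) = 0, giving roots s = 1 and s = (2/15)/(5/17) = 34/75.
Mean offspring μ = 146/255 + 2·5/17 = 296/255 > 1 (supercritical), so q < 1. The extinction probability is the smaller root: q = (2/15)/(5/17) = 34/75.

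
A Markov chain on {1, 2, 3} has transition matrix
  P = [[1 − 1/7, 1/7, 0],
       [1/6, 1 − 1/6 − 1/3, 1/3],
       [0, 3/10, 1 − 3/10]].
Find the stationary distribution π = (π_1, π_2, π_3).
π = (21/59, 18/59, 20/59)

This is a birth-death chain on three states, which satisfies detailed balance: π_1 · P_{12} = π_2 · P_{21} and π_2 · P_{23} = π_3 · P_{32}.
From π_1 · 1/7 = π_2 · 1/6: π_2/π_1 = (1/7)/(1/6) = 6/7.
From π_2 · 1/3 = π_3 · 3/10: π_3/π_2 = (1/3)/(3/10) = 10/9.
Take π_1 proportional to 1; then unnormalized π = (1, 6/7, 20/21). Normalize by dividing by the sum 59/21:
  π = (21/59, 18/59, 20/59).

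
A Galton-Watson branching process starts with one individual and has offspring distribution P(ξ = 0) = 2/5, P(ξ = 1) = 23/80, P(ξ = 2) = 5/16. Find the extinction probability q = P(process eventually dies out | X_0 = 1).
q = 1

Mean offspring μ = 0·2/5 + 1·23/80 + 2·5/16 = 73/80 ≤ 1. For μ ≤ 1 with offspring not concentrated at 1, the Galton-Watson process goes extinct almost surely, so q = 1.
(Algebraic check: The pgf is f(s) = 2/5 + 23/80·s + 5/16·s². The extinction probability q is the smallest fixed point of f in [0, 1]. Setting s = f(s):
  5/16·s² + (23/80 − 1)·s + 2/5 = 0
  5/16·s² − (2/5 + 5/16)·s + 2/5 = 0
which factors as (s − 1)·(5/16·s − 2/5) = 0, giving roots s = 1 and s = (2/5)/(5/16) = 32/25. Since 32/25 ≥ 1, the smallest root in [0, 1] is s = 1.)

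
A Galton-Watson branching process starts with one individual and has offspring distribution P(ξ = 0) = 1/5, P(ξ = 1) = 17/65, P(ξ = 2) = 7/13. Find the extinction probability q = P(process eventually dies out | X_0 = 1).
q = 13/35

The pgf is f(s) = 1/5 + 17/65·s + 7/13·s². The extinction probability q is the smallest fixed point of f in [0, 1]. Setting s = f(s):
  7/13·s² + (17/65 − 1)·s + 1/5 = 0
  7/13·s² − (1/5 + 7/13)·s + 1/5 = 0
which factors as (s − 1)·(7/13·s − 1/5) = 0, giving roots s = 1 and s = (1/5)/(7/13) = 13/35.
Mean offspring μ = 17/65 + 2·7/13 = 87/65 > 1 (supercritical), so q < 1. The extinction probability is the smaller root: q = (1/5)/(7/13) = 13/35.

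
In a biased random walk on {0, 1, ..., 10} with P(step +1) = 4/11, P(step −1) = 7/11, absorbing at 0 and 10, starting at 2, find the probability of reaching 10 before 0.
P(hit 10 before 0) = (1 − (7/4)^2) / (1 − (7/4)^10) = 65536/8528081

Let u_k denote P(reach 10 before 0 | start at k). Boundary: u_0 = 0, u_10 = 1. Recurrence: u_k = 4/11·u_{k+1} + 7/11·u_{k-1} for 1 ≤ k ≤ 9. Try u_k = A + B·r^k with r = q/p = (7/11)/(4/11) = 7/4. Substitution satisfies the recurrence; boundary conditions give:
  u_k = (1 − r^k) / (1 − r^N) = (1 − (7/4)^2) / (1 − (7/4)^10) = 65536/8528081.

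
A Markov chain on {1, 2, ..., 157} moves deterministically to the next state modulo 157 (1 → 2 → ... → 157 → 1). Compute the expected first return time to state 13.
E[T_13 | X_0 = 13] = 157

The chain cycles deterministically, so starting at state 13 it returns in exactly 157 steps. Equivalently, the stationary distribution is uniform π_j = 1/157 for every state j, so by Kac's formula E[T_13] = 1/π_13 = 157.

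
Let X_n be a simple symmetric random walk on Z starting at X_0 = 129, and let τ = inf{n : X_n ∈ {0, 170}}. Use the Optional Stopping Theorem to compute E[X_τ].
E[X_τ] = 129

X_n is a martingale and τ is a bounded-mean stopping time (indeed τ is finite a.s. with bounded expectation since the walk is in a bounded region). By the OST, E[X_τ] = E[X_0] = 129. Equivalently: E[X_τ] = 170 · P(hit 170 first) + 0 · P(hit 0 first) = 170 · (129/170) = 129.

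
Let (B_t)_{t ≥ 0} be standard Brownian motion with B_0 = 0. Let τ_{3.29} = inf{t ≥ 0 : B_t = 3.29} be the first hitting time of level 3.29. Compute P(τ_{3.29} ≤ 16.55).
P(τ_{3.29} ≤ 16.55) = 2(1 − Φ(3.29/√16.55)) = 2(1 − Φ(0.8087)) ≈ 0.4187

By the reflection principle for standard BM, P(τ_b ≤ t) = 2 · P(B_t ≥ b). Since B_t ~ N(0, t), P(B_t ≥ 3.29) = 1 − Φ(3.29/√t) = 1 − Φ(3.29/√16.55) = 1 − Φ(0.8087) ≈ 0.20934. Doubling: P(τ_{3.29} ≤ 16.55) ≈ 2 · 0.20934 = 0.41868 ≈ 0.4187.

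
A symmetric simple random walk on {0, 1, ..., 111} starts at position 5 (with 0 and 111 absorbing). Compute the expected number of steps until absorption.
E[τ | X_0 = 5] = 530

Let v_k = E[τ | X_0 = k]. Boundary: v_0 = v_111 = 0. Recurrence: v_k = 1 + (v_{k-1} + v_{k+1})/2 for 1 ≤ k ≤ 110. The particular solution to v_k − (v_{k-1} + v_{k+1})/2 = 1 is v_k = −k^2. Adding homogeneous solution A + B k and matching boundaries gives v_k = k (111 − k). Substituting k = 5: v_5 = 5 · 106 = 530.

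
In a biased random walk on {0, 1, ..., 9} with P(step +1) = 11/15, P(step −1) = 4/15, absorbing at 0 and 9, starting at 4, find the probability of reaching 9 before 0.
P(hit 9 before 0) = (1 − (4/11)^4) / (1 − (4/11)^9) = 330959805/336812221

Let u_k denote P(reach 9 before 0 | start at k). Boundary: u_0 = 0, u_9 = 1. Recurrence: u_k = 11/15·u_{k+1} + 4/15·u_{k-1} for 1 ≤ k ≤ 8. Try u_k = A + B·r^k with r = q/p = (4/15)/(11/15) = 4/11. Substitution satisfies the recurrence; boundary conditions give:
  u_k = (1 − r^k) / (1 − r^N) = (1 − (4/11)^4) / (1 − (4/11)^9) = 330959805/336812221.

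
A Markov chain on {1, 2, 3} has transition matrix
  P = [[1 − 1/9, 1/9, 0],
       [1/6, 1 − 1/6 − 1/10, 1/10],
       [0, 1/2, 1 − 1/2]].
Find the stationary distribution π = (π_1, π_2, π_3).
π = (5/9, 10/27, 2/27)

This is a birth-death chain on three states, which satisfies detailed balance: π_1 · P_{12} = π_2 · P_{21} and π_2 · P_{23} = π_3 · P_{32}.
From π_1 · 1/9 = π_2 · 1/6: π_2/π_1 = (1/9)/(1/6) = 2/3.
From π_2 · 1/10 = π_3 · 1/2: π_3/π_2 = (1/10)/(1/2) = 1/5.
Take π_1 proportional to 1; then unnormalized π = (1, 2/3, 2/15). Normalize by dividing by the sum 9/5:
  π = (5/9, 10/27, 2/27).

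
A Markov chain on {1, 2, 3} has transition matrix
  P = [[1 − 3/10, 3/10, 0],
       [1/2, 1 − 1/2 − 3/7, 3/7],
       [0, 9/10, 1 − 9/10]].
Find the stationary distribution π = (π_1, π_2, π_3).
π = (35/66, 7/22, 5/33)

This is a birth-death chain on three states, which satisfies detailed balance: π_1 · P_{12} = π_2 · P_{21} and π_2 · P_{23} = π_3 · P_{32}.
From π_1 · 3/10 = π_2 · 1/2: π_2/π_1 = (3/10)/(1/2) = 3/5.
From π_2 · 3/7 = π_3 · 9/10: π_3/π_2 = (3/7)/(9/10) = 10/21.
Take π_1 proportional to 1; then unnormalized π = (1, 3/5, 2/7). Normalize by dividing by the sum 66/35:
  π = (35/66, 7/22, 5/33).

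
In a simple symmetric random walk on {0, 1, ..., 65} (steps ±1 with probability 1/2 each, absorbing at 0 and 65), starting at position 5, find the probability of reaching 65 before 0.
P(hit 65 before 0) = 5/65 = 1/13

Let u_k = P(hit 65 before 0 | start at k). Then u_0 = 0, u_65 = 1, and u_k = u_{k-1}/2 + u_{k+1}/2 for 1 ≤ k ≤ 64. This harmonic recurrence is solved by u_k = k/65, giving u_5 = 5/65 = 1/13.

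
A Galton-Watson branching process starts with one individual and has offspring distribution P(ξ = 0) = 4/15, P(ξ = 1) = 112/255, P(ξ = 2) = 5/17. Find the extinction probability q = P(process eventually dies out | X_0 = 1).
q = 68/75

The pgf is f(s) = 4/15 + 112/255·s + 5/17·s². The extinction probability q is the smallest fixed point of f in [0, 1]. Setting s = f(s):
  5/17·s² + (112/255 − 1)·s + 4/15 = 0
  5/17·s² − (4/15 + 5/17)·s + 4/15 = 0
which factors as (s − 1)·(5/17·s − 4/15) = 0, giving roots s = 1 and s = (4/15)/(5/17) = 68/75.
Mean offspring μ = 112/255 + 2·5/17 = 262/255 > 1 (supercritical), so q < 1. The extinction probability is the smaller root: q = (4/15)/(5/17) = 68/75.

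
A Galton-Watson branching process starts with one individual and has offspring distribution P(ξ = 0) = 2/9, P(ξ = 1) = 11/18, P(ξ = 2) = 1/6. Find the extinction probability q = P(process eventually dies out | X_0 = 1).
q = 1

Mean offspring μ = 0·2/9 + 1·11/18 + 2·1/6 = 17/18 ≤ 1. For μ ≤ 1 with offspring not concentrated at 1, the Galton-Watson process goes extinct almost surely, so q = 1.
(Algebraic check: The pgf is f(s) = 2/9 + 11/18·s + 1/6·s². The extinction probability q is the smallest fixed point of f in [0, 1]. Setting s = f(s):
  1/6·s² + (11/18 − 1)·s + 2/9 = 0
  1/6·s² − (2/9 + 1/6)·s + 2/9 = 0
which factors as (s − 1)·(1/6·s − 2/9) = 0, giving roots s = 1 and s = (2/9)/(1/6) = 4/3. Since 4/3 ≥ 1, the smallest root in [0, 1] is s = 1.)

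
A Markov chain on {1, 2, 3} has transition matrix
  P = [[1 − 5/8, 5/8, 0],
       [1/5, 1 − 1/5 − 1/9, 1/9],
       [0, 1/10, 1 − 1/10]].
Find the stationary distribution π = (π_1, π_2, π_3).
π = (72/547, 225/547, 250/547)

This is a birth-death chain on three states, which satisfies detailed balance: π_1 · P_{12} = π_2 · P_{21} and π_2 · P_{23} = π_3 · P_{32}.
From π_1 · 5/8 = π_2 · 1/5: π_2/π_1 = (5/8)/(1/5) = 25/8.
From π_2 · 1/9 = π_3 · 1/10: π_3/π_2 = (1/9)/(1/10) = 10/9.
Take π_1 proportional to 1; then unnormalized π = (1, 25/8, 125/36). Normalize by dividing by the sum 547/72:
  π = (72/547, 225/547, 250/547).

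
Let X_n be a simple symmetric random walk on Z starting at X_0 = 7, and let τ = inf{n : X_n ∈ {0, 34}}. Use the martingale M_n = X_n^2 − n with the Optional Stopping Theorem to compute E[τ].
E[τ] = 189

M_n = X_n^2 − n is a martingale (since E[X_{n+1}^2 | F_n] = X_n^2 + 1). By OST (τ has finite mean in a bounded region), E[M_τ] = E[M_0] = X_0^2 − 0 = 7^2 = 49. Also E[M_τ] = E[X_τ^2] − E[τ]. The walk exits at 0 or 34, with P(hit 34 first) = 7/34, so E[X_τ^2] = 34^2 · 7/34 + 0 = 238. Thus E[τ] = E[X_τ^2] − E[M_τ] = 238 − 49 = 189 = 7(34 − 7) = 189.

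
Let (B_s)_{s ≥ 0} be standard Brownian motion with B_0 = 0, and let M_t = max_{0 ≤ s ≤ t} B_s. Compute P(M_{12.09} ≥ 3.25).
P(M_{12.09} ≥ 3.25) = 2·P(B_{12.09} ≥ 3.25) = 2(1 − Φ(3.25/√12.09)) ≈ 0.3499

By the reflection principle for Brownian motion, P(M_t ≥ a) = 2 · P(B_t ≥ a) for a ≥ 0. Since B_t ~ N(0, t), P(B_t ≥ 3.25) = 1 − Φ(3.25/√t) = 1 − Φ(3.25/√12.09) = 1 − Φ(0.9347). So
  P(M_{12.09} ≥ 3.25) = 2(1 − Φ(0.9347)) ≈ 0.3499.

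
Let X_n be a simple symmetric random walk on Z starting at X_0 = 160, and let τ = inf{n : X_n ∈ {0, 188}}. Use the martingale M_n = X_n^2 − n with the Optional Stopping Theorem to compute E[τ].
E[τ] = 4480

M_n = X_n^2 − n is a martingale (since E[X_{n+1}^2 | F_n] = X_n^2 + 1). By OST (τ has finite mean in a bounded region), E[M_τ] = E[M_0] = X_0^2 − 0 = 160^2 = 25600. Also E[M_τ] = E[X_τ^2] − E[τ]. The walk exits at 0 or 188, with P(hit 188 first) = 160/188, so E[X_τ^2] = 188^2 · 160/188 + 0 = 30080. Thus E[τ] = E[X_τ^2] − E[M_τ] = 30080 − 25600 = 4480 = 160(188 − 160) = 4480.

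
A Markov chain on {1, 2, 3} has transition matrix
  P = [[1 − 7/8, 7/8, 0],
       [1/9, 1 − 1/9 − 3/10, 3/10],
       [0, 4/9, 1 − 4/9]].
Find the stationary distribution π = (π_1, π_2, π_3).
π = (320/4541, 2520/4541, 1701/4541)

This is a birth-death chain on three states, which satisfies detailed balance: π_1 · P_{12} = π_2 · P_{21} and π_2 · P_{23} = π_3 · P_{32}.
From π_1 · 7/8 = π_2 · 1/9: π_2/π_1 = (7/8)/(1/9) = 63/8.
From π_2 · 3/10 = π_3 · 4/9: π_3/π_2 = (3/10)/(4/9) = 27/40.
Take π_1 proportional to 1; then unnormalized π = (1, 63/8, 1701/320). Normalize by dividing by the sum 4541/320:
  π = (320/4541, 2520/4541, 1701/4541).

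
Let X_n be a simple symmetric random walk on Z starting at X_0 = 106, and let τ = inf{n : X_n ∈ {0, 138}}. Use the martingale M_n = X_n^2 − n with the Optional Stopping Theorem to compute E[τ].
E[τ] = 3392

M_n = X_n^2 − n is a martingale (since E[X_{n+1}^2 | F_n] = X_n^2 + 1). By OST (τ has finite mean in a bounded region), E[M_τ] = E[M_0] = X_0^2 − 0 = 106^2 = 11236. Also E[M_τ] = E[X_τ^2] − E[τ]. The walk exits at 0 or 138, with P(hit 138 first) = 106/138, so E[X_τ^2] = 138^2 · 106/138 + 0 = 14628. Thus E[τ] = E[X_τ^2] − E[M_τ] = 14628 − 11236 = 3392 = 106(138 − 106) = 3392.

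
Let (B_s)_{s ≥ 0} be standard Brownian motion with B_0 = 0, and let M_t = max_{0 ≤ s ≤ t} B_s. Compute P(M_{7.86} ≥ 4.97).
P(M_{7.86} ≥ 4.97) = 2·P(B_{7.86} ≥ 4.97) = 2(1 − Φ(4.97/√7.86)) ≈ 0.0763

By the reflection principle for Brownian motion, P(M_t ≥ a) = 2 · P(B_t ≥ a) for a ≥ 0. Since B_t ~ N(0, t), P(B_t ≥ 4.97) = 1 − Φ(4.97/√t) = 1 − Φ(4.97/√7.86) = 1 − Φ(1.7727). So
  P(M_{7.86} ≥ 4.97) = 2(1 − Φ(1.7727)) ≈ 0.0763.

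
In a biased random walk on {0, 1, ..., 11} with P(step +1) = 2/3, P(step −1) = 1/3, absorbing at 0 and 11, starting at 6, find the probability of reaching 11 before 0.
P(hit 11 before 0) = (1 − (1/2)^6) / (1 − (1/2)^11) = 2016/2047

Let u_k denote P(reach 11 before 0 | start at k). Boundary: u_0 = 0, u_11 = 1. Recurrence: u_k = 2/3·u_{k+1} + 1/3·u_{k-1} for 1 ≤ k ≤ 10. Try u_k = A + B·r^k with r = q/p = (1/3)/(2/3) = 1/2. Substitution satisfies the recurrence; boundary conditions give:
  u_k = (1 − r^k) / (1 − r^N) = (1 − (1/2)^6) / (1 − (1/2)^11) = 2016/2047.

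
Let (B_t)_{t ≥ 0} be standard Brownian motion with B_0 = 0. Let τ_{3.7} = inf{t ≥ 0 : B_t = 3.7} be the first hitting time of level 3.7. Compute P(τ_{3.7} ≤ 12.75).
P(τ_{3.7} ≤ 12.75) = 2(1 − Φ(3.7/√12.75)) = 2(1 − Φ(1.0362)) ≈ 0.3001

By the reflection principle for standard BM, P(τ_b ≤ t) = 2 · P(B_t ≥ b). Since B_t ~ N(0, t), P(B_t ≥ 3.7) = 1 − Φ(3.7/√t) = 1 − Φ(3.7/√12.75) = 1 − Φ(1.0362) ≈ 0.15005. Doubling: P(τ_{3.7} ≤ 12.75) ≈ 2 · 0.15005 = 0.30010 ≈ 0.3001.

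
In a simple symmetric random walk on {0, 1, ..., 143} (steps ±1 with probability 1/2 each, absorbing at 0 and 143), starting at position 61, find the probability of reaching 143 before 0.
P(hit 143 before 0) = 61/143

Let u_k = P(hit 143 before 0 | start at k). Then u_0 = 0, u_143 = 1, and u_k = u_{k-1}/2 + u_{k+1}/2 for 1 ≤ k ≤ 142. This harmonic recurrence is solved by u_k = k/143, giving u_61 = 61/143.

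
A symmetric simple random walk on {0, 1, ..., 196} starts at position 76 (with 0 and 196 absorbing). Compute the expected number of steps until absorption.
E[τ | X_0 = 76] = 9120

Let v_k = E[τ | X_0 = k]. Boundary: v_0 = v_196 = 0. Recurrence: v_k = 1 + (v_{k-1} + v_{k+1})/2 for 1 ≤ k ≤ 195. The particular solution to v_k − (v_{k-1} + v_{k+1})/2 = 1 is v_k = −k^2. Adding homogeneous solution A + B k and matching boundaries gives v_k = k (196 − k). Substituting k = 76: v_76 = 76 · 120 = 9120.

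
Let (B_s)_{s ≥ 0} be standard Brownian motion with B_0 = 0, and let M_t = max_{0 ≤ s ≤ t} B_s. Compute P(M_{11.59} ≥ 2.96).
P(M_{11.59} ≥ 2.96) = 2·P(B_{11.59} ≥ 2.96) = 2(1 − Φ(2.96/√11.59)) ≈ 0.3846

By the reflection principle for Brownian motion, P(M_t ≥ a) = 2 · P(B_t ≥ a) for a ≥ 0. Since B_t ~ N(0, t), P(B_t ≥ 2.96) = 1 − Φ(2.96/√t) = 1 − Φ(2.96/√11.59) = 1 − Φ(0.8695). So
  P(M_{11.59} ≥ 2.96) = 2(1 − Φ(0.8695)) ≈ 0.3846.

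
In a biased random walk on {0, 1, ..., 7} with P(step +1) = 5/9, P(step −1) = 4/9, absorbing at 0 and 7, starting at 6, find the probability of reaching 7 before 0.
P(hit 7 before 0) = (1 − (4/5)^6) / (1 − (4/5)^7) = 57645/61741

Let u_k denote P(reach 7 before 0 | start at k). Boundary: u_0 = 0, u_7 = 1. Recurrence: u_k = 5/9·u_{k+1} + 4/9·u_{k-1} for 1 ≤ k ≤ 6. Try u_k = A + B·r^k with r = q/p = (4/9)/(5/9) = 4/5. Substitution satisfies the recurrence; boundary conditions give:
  u_k = (1 − r^k) / (1 − r^N) = (1 − (4/5)^6) / (1 − (4/5)^7) = 57645/61741.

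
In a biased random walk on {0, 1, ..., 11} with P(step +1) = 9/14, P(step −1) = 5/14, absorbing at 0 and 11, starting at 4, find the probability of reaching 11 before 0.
P(hit 11 before 0) = (1 − (5/9)^4) / (1 − (5/9)^11) = 7097925996/7833057871

Let u_k denote P(reach 11 before 0 | start at k). Boundary: u_0 = 0, u_11 = 1. Recurrence: u_k = 9/14·u_{k+1} + 5/14·u_{k-1} for 1 ≤ k ≤ 10. Try u_k = A + B·r^k with r = q/p = (5/14)/(9/14) = 5/9. Substitution satisfies the recurrence; boundary conditions give:
  u_k = (1 − r^k) / (1 − r^N) = (1 − (5/9)^4) / (1 − (5/9)^11) = 7097925996/7833057871.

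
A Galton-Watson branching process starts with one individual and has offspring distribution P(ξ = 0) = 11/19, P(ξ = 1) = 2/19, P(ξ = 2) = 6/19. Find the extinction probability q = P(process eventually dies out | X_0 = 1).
q = 1

Mean offspring μ = 0·11/19 + 1·2/19 + 2·6/19 = 14/19 ≤ 1. For μ ≤ 1 with offspring not concentrated at 1, the Galton-Watson process goes extinct almost surely, so q = 1.
(Algebraic check: The pgf is f(s) = 11/19 + 2/19·s + 6/19·s². The extinction probability q is the smallest fixed point of f in [0, 1]. Setting s = f(s):
  6/19·s² + (2/19 − 1)·s + 11/19 = 0
  6/19·s² − (11/19 + 6/19)·s + 11/19 = 0
which factors as (s − 1)·(6/19·s − 11/19) = 0, giving roots s = 1 and s = (11/19)/(6/19) = 11/6. Since 11/6 ≥ 1, the smallest root in [0, 1] is s = 1.)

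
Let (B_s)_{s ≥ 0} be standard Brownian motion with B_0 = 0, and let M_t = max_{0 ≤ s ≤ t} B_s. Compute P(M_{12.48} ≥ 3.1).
P(M_{12.48} ≥ 3.1) = 2·P(B_{12.48} ≥ 3.1) = 2(1 − Φ(3.1/√12.48)) ≈ 0.3802

By the reflection principle for Brownian motion, P(M_t ≥ a) = 2 · P(B_t ≥ a) for a ≥ 0. Since B_t ~ N(0, t), P(B_t ≥ 3.1) = 1 − Φ(3.1/√t) = 1 − Φ(3.1/√12.48) = 1 − Φ(0.8775). So
  P(M_{12.48} ≥ 3.1) = 2(1 − Φ(0.8775)) ≈ 0.3802.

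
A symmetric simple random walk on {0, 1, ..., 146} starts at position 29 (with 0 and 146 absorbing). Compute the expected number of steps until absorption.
E[τ | X_0 = 29] = 3393

Let v_k = E[τ | X_0 = k]. Boundary: v_0 = v_146 = 0. Recurrence: v_k = 1 + (v_{k-1} + v_{k+1})/2 for 1 ≤ k ≤ 145. The particular solution to v_k − (v_{k-1} + v_{k+1})/2 = 1 is v_k = −k^2. Adding homogeneous solution A + B k and matching boundaries gives v_k = k (146 − k). Substituting k = 29: v_29 = 29 · 117 = 3393.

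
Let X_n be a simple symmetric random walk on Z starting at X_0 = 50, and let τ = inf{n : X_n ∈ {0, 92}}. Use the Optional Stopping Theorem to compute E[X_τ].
E[X_τ] = 50

X_n is a martingale and τ is a bounded-mean stopping time (indeed τ is finite a.s. with bounded expectation since the walk is in a bounded region). By the OST, E[X_τ] = E[X_0] = 50. Equivalently: E[X_τ] = 92 · P(hit 92 first) + 0 · P(hit 0 first) = 92 · (50/92) = 50.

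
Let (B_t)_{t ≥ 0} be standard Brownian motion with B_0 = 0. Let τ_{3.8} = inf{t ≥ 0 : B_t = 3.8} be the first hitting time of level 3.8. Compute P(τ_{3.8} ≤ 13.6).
P(τ_{3.8} ≤ 13.6) = 2(1 − Φ(3.8/√13.6)) = 2(1 − Φ(1.0304)) ≈ 0.3028

By the reflection principle for standard BM, P(τ_b ≤ t) = 2 · P(B_t ≥ b). Since B_t ~ N(0, t), P(B_t ≥ 3.8) = 1 − Φ(3.8/√t) = 1 − Φ(3.8/√13.6) = 1 − Φ(1.0304) ≈ 0.15141. Doubling: P(τ_{3.8} ≤ 13.6) ≈ 2 · 0.15141 = 0.30282 ≈ 0.3028.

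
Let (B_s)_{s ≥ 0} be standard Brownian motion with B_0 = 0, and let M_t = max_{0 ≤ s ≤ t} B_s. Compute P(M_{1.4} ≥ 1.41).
P(M_{1.4} ≥ 1.41) = 2·P(B_{1.4} ≥ 1.41) = 2(1 − Φ(1.41/√1.4)) ≈ 0.2334

By the reflection principle for Brownian motion, P(M_t ≥ a) = 2 · P(B_t ≥ a) for a ≥ 0. Since B_t ~ N(0, t), P(B_t ≥ 1.41) = 1 − Φ(1.41/√t) = 1 − Φ(1.41/√1.4) = 1 − Φ(1.1917). So
  P(M_{1.4} ≥ 1.41) = 2(1 − Φ(1.1917)) ≈ 0.2334.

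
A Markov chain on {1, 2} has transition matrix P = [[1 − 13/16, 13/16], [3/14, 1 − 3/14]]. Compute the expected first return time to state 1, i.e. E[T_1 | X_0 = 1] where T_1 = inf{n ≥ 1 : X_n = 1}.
E[T_1 | X_0 = 1] = 1/π_1 = 115/24

For an irreducible recurrent Markov chain with stationary distribution π, E[T_i | X_0 = i] = 1/π_i (Kac's formula). Here π_1 = (3/14)/(13/16 + 3/14) = (3/14)/(115/112) = 24/115, so E[T_1 | X_0 = 1] = 1/π_1 = (13/16 + 3/14)/(3/14) = (115/112)/(3/14) = 115/24.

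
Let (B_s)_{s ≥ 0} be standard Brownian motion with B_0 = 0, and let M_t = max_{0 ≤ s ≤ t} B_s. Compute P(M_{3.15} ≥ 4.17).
P(M_{3.15} ≥ 4.17) = 2·P(B_{3.15} ≥ 4.17) = 2(1 − Φ(4.17/√3.15)) ≈ 0.0188

By the reflection principle for Brownian motion, P(M_t ≥ a) = 2 · P(B_t ≥ a) for a ≥ 0. Since B_t ~ N(0, t), P(B_t ≥ 4.17) = 1 − Φ(4.17/√t) = 1 − Φ(4.17/√3.15) = 1 − Φ(2.3495). So
  P(M_{3.15} ≥ 4.17) = 2(1 − Φ(2.3495)) ≈ 0.0188.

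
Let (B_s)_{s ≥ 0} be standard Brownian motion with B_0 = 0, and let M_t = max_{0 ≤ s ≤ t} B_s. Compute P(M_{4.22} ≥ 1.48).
P(M_{4.22} ≥ 1.48) = 2·P(B_{4.22} ≥ 1.48) = 2(1 − Φ(1.48/√4.22)) ≈ 0.4712

By the reflection principle for Brownian motion, P(M_t ≥ a) = 2 · P(B_t ≥ a) for a ≥ 0. Since B_t ~ N(0, t), P(B_t ≥ 1.48) = 1 − Φ(1.48/√t) = 1 − Φ(1.48/√4.22) = 1 − Φ(0.7205). So
  P(M_{4.22} ≥ 1.48) = 2(1 − Φ(0.7205)) ≈ 0.4712.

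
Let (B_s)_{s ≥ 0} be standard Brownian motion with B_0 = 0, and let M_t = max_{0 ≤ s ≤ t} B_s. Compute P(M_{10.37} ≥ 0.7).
P(M_{10.37} ≥ 0.7) = 2·P(B_{10.37} ≥ 0.7) = 2(1 − Φ(0.7/√10.37)) ≈ 0.8279

By the reflection principle for Brownian motion, P(M_t ≥ a) = 2 · P(B_t ≥ a) for a ≥ 0. Since B_t ~ N(0, t), P(B_t ≥ 0.7) = 1 − Φ(0.7/√t) = 1 − Φ(0.7/√10.37) = 1 − Φ(0.2174). So
  P(M_{10.37} ≥ 0.7) = 2(1 − Φ(0.2174)) ≈ 0.8279.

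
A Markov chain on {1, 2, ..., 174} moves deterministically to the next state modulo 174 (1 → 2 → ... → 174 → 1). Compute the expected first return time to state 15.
E[T_15 | X_0 = 15] = 174

The chain cycles deterministically, so starting at state 15 it returns in exactly 174 steps. Equivalently, the stationary distribution is uniform π_j = 1/174 for every state j, so by Kac's formula E[T_15] = 1/π_15 = 174.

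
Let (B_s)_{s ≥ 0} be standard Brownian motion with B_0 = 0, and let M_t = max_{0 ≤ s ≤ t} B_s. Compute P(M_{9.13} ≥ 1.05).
P(M_{9.13} ≥ 1.05) = 2·P(B_{9.13} ≥ 1.05) = 2(1 − Φ(1.05/√9.13)) ≈ 0.7282

By the reflection principle for Brownian motion, P(M_t ≥ a) = 2 · P(B_t ≥ a) for a ≥ 0. Since B_t ~ N(0, t), P(B_t ≥ 1.05) = 1 − Φ(1.05/√t) = 1 − Φ(1.05/√9.13) = 1 − Φ(0.3475). So
  P(M_{9.13} ≥ 1.05) = 2(1 − Φ(0.3475)) ≈ 0.7282.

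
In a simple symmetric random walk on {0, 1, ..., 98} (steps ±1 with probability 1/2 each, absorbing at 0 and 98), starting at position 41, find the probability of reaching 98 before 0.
P(hit 98 before 0) = 41/98

Let u_k = P(hit 98 before 0 | start at k). Then u_0 = 0, u_98 = 1, and u_k = u_{k-1}/2 + u_{k+1}/2 for 1 ≤ k ≤ 97. This harmonic recurrence is solved by u_k = k/98, giving u_41 = 41/98.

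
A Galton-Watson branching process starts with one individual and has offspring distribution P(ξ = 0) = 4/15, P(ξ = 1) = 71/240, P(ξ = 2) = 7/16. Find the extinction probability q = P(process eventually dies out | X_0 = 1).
q = 64/105

The pgf is f(s) = 4/15 + 71/240·s + 7/16·s². The extinction probability q is the smallest fixed point of f in [0, 1]. Setting s = f(s):
  7/16·s² + (71/240 − 1)·s + 4/15 = 0
  7/16·s² − (4/15 + 7/16)·s + 4/15 = 0
which factors as (s − 1)·(7/16·s − 4/15) = 0, giving roots s = 1 and s = (4/15)/(7/16) = 64/105.
Mean offspring μ = 71/240 + 2·7/16 = 281/240 > 1 (supercritical), so q < 1. The extinction probability is the smaller root: q = (4/15)/(7/16) = 64/105.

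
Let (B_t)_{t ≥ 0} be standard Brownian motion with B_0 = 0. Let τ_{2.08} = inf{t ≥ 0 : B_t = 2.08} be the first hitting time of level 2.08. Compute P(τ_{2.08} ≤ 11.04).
P(τ_{2.08} ≤ 11.04) = 2(1 − Φ(2.08/√11.04)) = 2(1 − Φ(0.6260)) ≈ 0.5313

By the reflection principle for standard BM, P(τ_b ≤ t) = 2 · P(B_t ≥ b). Since B_t ~ N(0, t), P(B_t ≥ 2.08) = 1 − Φ(2.08/√t) = 1 − Φ(2.08/√11.04) = 1 − Φ(0.6260) ≈ 0.26566. Doubling: P(τ_{2.08} ≤ 11.04) ≈ 2 · 0.26566 = 0.53132 ≈ 0.5313.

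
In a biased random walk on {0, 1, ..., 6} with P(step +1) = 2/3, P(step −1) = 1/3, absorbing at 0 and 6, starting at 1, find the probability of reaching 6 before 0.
P(hit 6 before 0) = (1 − (1/2)^1) / (1 − (1/2)^6) = 32/63

Let u_k denote P(reach 6 before 0 | start at k). Boundary: u_0 = 0, u_6 = 1. Recurrence: u_k = 2/3·u_{k+1} + 1/3·u_{k-1} for 1 ≤ k ≤ 5. Try u_k = A + B·r^k with r = q/p = (1/3)/(2/3) = 1/2. Substitution satisfies the recurrence; boundary conditions give:
  u_k = (1 − r^k) / (1 − r^N) = (1 − (1/2)^1) / (1 − (1/2)^6) = 32/63.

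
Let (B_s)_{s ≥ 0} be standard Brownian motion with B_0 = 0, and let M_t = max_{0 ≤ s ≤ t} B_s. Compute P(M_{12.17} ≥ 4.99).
P(M_{12.17} ≥ 4.99) = 2·P(B_{12.17} ≥ 4.99) = 2(1 − Φ(4.99/√12.17)) ≈ 0.1526

By the reflection principle for Brownian motion, P(M_t ≥ a) = 2 · P(B_t ≥ a) for a ≥ 0. Since B_t ~ N(0, t), P(B_t ≥ 4.99) = 1 − Φ(4.99/√t) = 1 − Φ(4.99/√12.17) = 1 − Φ(1.4304). So
  P(M_{12.17} ≥ 4.99) = 2(1 − Φ(1.4304)) ≈ 0.1526.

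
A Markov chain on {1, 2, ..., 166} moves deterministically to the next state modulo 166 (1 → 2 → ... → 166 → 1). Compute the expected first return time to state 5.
E[T_5 | X_0 = 5] = 166

The chain cycles deterministically, so starting at state 5 it returns in exactly 166 steps. Equivalently, the stationary distribution is uniform π_j = 1/166 for every state j, so by Kac's formula E[T_5] = 1/π_5 = 166.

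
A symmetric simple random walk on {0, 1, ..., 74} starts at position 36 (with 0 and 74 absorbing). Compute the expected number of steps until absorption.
E[τ | X_0 = 36] = 1368

Let v_k = E[τ | X_0 = k]. Boundary: v_0 = v_74 = 0. Recurrence: v_k = 1 + (v_{k-1} + v_{k+1})/2 for 1 ≤ k ≤ 73. The particular solution to v_k − (v_{k-1} + v_{k+1})/2 = 1 is v_k = −k^2. Adding homogeneous solution A + B k and matching boundaries gives v_k = k (74 − k). Substituting k = 36: v_36 = 36 · 38 = 1368.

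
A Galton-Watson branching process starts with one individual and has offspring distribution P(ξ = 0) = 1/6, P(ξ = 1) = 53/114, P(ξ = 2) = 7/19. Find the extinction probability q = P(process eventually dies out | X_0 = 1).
q = 19/42

The pgf is f(s) = 1/6 + 53/114·s + 7/19·s². The extinction probability q is the smallest fixed point of f in [0, 1]. Setting s = f(s):
  7/19·s² + (53/114 − 1)·s + 1/6 = 0
  7/19·s² − (1/6 + 7/19)·s + 1/6 = 0
which factors as (s − 1)·(7/19·s − 1/6) = 0, giving roots s = 1 and s = (1/6)/(7/19) = 19/42.
Mean offspring μ = 53/114 + 2·7/19 = 137/114 > 1 (supercritical), so q < 1. The extinction probability is the smaller root: q = (1/6)/(7/19) = 19/42.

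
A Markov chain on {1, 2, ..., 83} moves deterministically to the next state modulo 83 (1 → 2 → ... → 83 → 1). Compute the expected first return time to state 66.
E[T_66 | X_0 = 66] = 83

The chain cycles deterministically, so starting at state 66 it returns in exactly 83 steps. Equivalently, the stationary distribution is uniform π_j = 1/83 for every state j, so by Kac's formula E[T_66] = 1/π_66 = 83.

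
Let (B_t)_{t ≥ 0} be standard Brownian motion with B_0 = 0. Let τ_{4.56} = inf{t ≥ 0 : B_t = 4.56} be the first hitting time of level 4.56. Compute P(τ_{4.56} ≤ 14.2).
P(τ_{4.56} ≤ 14.2) = 2(1 − Φ(4.56/√14.2)) = 2(1 − Φ(1.2101)) ≈ 0.2262

By the reflection principle for standard BM, P(τ_b ≤ t) = 2 · P(B_t ≥ b). Since B_t ~ N(0, t), P(B_t ≥ 4.56) = 1 − Φ(4.56/√t) = 1 − Φ(4.56/√14.2) = 1 − Φ(1.2101) ≈ 0.11312. Doubling: P(τ_{4.56} ≤ 14.2) ≈ 2 · 0.11312 = 0.22624 ≈ 0.2262.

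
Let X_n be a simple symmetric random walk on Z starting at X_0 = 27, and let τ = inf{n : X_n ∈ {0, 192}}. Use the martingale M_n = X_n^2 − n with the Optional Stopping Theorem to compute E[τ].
E[τ] = 4455

M_n = X_n^2 − n is a martingale (since E[X_{n+1}^2 | F_n] = X_n^2 + 1). By OST (τ has finite mean in a bounded region), E[M_τ] = E[M_0] = X_0^2 − 0 = 27^2 = 729. Also E[M_τ] = E[X_τ^2] − E[τ]. The walk exits at 0 or 192, with P(hit 192 first) = 27/192, so E[X_τ^2] = 192^2 · 27/192 + 0 = 5184. Thus E[τ] = E[X_τ^2] − E[M_τ] = 5184 − 729 = 4455 = 27(192 − 27) = 4455.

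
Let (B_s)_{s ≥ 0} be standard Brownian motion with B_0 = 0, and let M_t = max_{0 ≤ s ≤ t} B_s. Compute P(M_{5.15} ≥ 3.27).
P(M_{5.15} ≥ 3.27) = 2·P(B_{5.15} ≥ 3.27) = 2(1 − Φ(3.27/√5.15)) ≈ 0.1496

By the reflection principle for Brownian motion, P(M_t ≥ a) = 2 · P(B_t ≥ a) for a ≥ 0. Since B_t ~ N(0, t), P(B_t ≥ 3.27) = 1 − Φ(3.27/√t) = 1 − Φ(3.27/√5.15) = 1 − Φ(1.4409). So
  P(M_{5.15} ≥ 3.27) = 2(1 − Φ(1.4409)) ≈ 0.1496.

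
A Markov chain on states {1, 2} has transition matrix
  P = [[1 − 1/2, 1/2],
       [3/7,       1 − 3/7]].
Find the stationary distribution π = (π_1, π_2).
π_1 = 6/13, π_2 = 7/13

Solve πP = π with π_1 + π_2 = 1. From πP = π: π_1 · (1 − 1/2) + π_2 · 3/7 = π_1 ⇒ π_2 · 3/7 = π_1 · 1/2 ⇒ π_2/π_1 = (1/2)/(3/7) = 7/6. Together with π_1 + π_2 = 1:
  π_1 = (3/7)/(1/2 + 3/7) = (3/7)/(13/14) = 6/13,
  π_2 = (1/2)/(1/2 + 3/7) = (1/2)/(13/14) = 7/13.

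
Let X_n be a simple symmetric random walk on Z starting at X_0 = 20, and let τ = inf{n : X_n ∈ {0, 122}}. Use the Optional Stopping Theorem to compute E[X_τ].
E[X_τ] = 20

X_n is a martingale and τ is a bounded-mean stopping time (indeed τ is finite a.s. with bounded expectation since the walk is in a bounded region). By the OST, E[X_τ] = E[X_0] = 20. Equivalently: E[X_τ] = 122 · P(hit 122 first) + 0 · P(hit 0 first) = 122 · (20/122) = 20.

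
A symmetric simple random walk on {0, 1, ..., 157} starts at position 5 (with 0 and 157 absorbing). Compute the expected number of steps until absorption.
E[τ | X_0 = 5] = 760

Let v_k = E[τ | X_0 = k]. Boundary: v_0 = v_157 = 0. Recurrence: v_k = 1 + (v_{k-1} + v_{k+1})/2 for 1 ≤ k ≤ 156. The particular solution to v_k − (v_{k-1} + v_{k+1})/2 = 1 is v_k = −k^2. Adding homogeneous solution A + B k and matching boundaries gives v_k = k (157 − k). Substituting k = 5: v_5 = 5 · 152 = 760.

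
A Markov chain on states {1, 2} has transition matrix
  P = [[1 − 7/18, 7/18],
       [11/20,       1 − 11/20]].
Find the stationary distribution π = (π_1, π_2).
π_1 = 99/169, π_2 = 70/169

Solve πP = π with π_1 + π_2 = 1. From πP = π: π_1 · (1 − 7/18) + π_2 · 11/20 = π_1 ⇒ π_2 · 11/20 = π_1 · 7/18 ⇒ π_2/π_1 = (7/18)/(11/20) = 70/99. Together with π_1 + π_2 = 1:
  π_1 = (11/20)/(7/18 + 11/20) = (11/20)/(169/180) = 99/169,
  π_2 = (7/18)/(7/18 + 11/20) = (7/18)/(169/180) = 70/169.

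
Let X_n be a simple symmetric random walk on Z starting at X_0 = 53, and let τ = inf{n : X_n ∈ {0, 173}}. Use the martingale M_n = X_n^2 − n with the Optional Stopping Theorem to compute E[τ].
E[τ] = 6360

M_n = X_n^2 − n is a martingale (since E[X_{n+1}^2 | F_n] = X_n^2 + 1). By OST (τ has finite mean in a bounded region), E[M_τ] = E[M_0] = X_0^2 − 0 = 53^2 = 2809. Also E[M_τ] = E[X_τ^2] − E[τ]. The walk exits at 0 or 173, with P(hit 173 first) = 53/173, so E[X_τ^2] = 173^2 · 53/173 + 0 = 9169. Thus E[τ] = E[X_τ^2] − E[M_τ] = 9169 − 2809 = 6360 = 53(173 − 53) = 6360.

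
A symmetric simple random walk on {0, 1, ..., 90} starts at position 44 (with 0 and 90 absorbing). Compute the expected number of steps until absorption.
E[τ | X_0 = 44] = 2024

Let v_k = E[τ | X_0 = k]. Boundary: v_0 = v_90 = 0. Recurrence: v_k = 1 + (v_{k-1} + v_{k+1})/2 for 1 ≤ k ≤ 89. The particular solution to v_k − (v_{k-1} + v_{k+1})/2 = 1 is v_k = −k^2. Adding homogeneous solution A + B k and matching boundaries gives v_k = k (90 − k). Substituting k = 44: v_44 = 44 · 46 = 2024.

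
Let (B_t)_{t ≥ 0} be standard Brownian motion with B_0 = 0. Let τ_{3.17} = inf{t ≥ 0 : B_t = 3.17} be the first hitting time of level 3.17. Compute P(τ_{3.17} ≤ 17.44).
P(τ_{3.17} ≤ 17.44) = 2(1 − Φ(3.17/√17.44)) = 2(1 − Φ(0.7591)) ≈ 0.4478

By the reflection principle for standard BM, P(τ_b ≤ t) = 2 · P(B_t ≥ b). Since B_t ~ N(0, t), P(B_t ≥ 3.17) = 1 − Φ(3.17/√t) = 1 − Φ(3.17/√17.44) = 1 − Φ(0.7591) ≈ 0.22390. Doubling: P(τ_{3.17} ≤ 17.44) ≈ 2 · 0.22390 = 0.44780 ≈ 0.4478.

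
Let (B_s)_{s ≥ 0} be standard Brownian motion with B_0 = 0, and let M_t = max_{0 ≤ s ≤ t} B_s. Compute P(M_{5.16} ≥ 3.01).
P(M_{5.16} ≥ 3.01) = 2·P(B_{5.16} ≥ 3.01) = 2(1 − Φ(3.01/√5.16)) ≈ 0.1851

By the reflection principle for Brownian motion, P(M_t ≥ a) = 2 · P(B_t ≥ a) for a ≥ 0. Since B_t ~ N(0, t), P(B_t ≥ 3.01) = 1 − Φ(3.01/√t) = 1 − Φ(3.01/√5.16) = 1 − Φ(1.3251). So
  P(M_{5.16} ≥ 3.01) = 2(1 − Φ(1.3251)) ≈ 0.1851.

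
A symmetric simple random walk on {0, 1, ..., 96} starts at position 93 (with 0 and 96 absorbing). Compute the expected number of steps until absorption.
E[τ | X_0 = 93] = 279

Let v_k = E[τ | X_0 = k]. Boundary: v_0 = v_96 = 0. Recurrence: v_k = 1 + (v_{k-1} + v_{k+1})/2 for 1 ≤ k ≤ 95. The particular solution to v_k − (v_{k-1} + v_{k+1})/2 = 1 is v_k = −k^2. Adding homogeneous solution A + B k and matching boundaries gives v_k = k (96 − k). Substituting k = 93: v_93 = 93 · 3 = 279.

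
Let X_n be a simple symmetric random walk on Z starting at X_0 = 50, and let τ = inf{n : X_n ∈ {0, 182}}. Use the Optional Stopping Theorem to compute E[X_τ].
E[X_τ] = 50

X_n is a martingale and τ is a bounded-mean stopping time (indeed τ is finite a.s. with bounded expectation since the walk is in a bounded region). By the OST, E[X_τ] = E[X_0] = 50. Equivalently: E[X_τ] = 182 · P(hit 182 first) + 0 · P(hit 0 first) = 182 · (50/182) = 50.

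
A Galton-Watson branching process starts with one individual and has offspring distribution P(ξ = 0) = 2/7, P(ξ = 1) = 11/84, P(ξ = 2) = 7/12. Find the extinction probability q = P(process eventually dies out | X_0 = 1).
q = 24/49

The pgf is f(s) = 2/7 + 11/84·s + 7/12·s². The extinction probability q is the smallest fixed point of f in [0, 1]. Setting s = f(s):
  7/12·s² + (11/84 − 1)·s + 2/7 = 0
  7/12·s² − (2/7 + 7/12)·s + 2/7 = 0
which factors as (s − 1)·(7/12·s − 2/7) = 0, giving roots s = 1 and s = (2/7)/(7/12) = 24/49.
Mean offspring μ = 11/84 + 2·7/12 = 109/84 > 1 (supercritical), so q < 1. The extinction probability is the smaller root: q = (2/7)/(7/12) = 24/49.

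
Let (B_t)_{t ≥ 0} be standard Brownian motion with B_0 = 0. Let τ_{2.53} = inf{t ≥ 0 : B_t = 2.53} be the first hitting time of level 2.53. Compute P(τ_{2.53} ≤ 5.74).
P(τ_{2.53} ≤ 5.74) = 2(1 − Φ(2.53/√5.74)) = 2(1 − Φ(1.0560)) ≈ 0.2910

By the reflection principle for standard BM, P(τ_b ≤ t) = 2 · P(B_t ≥ b). Since B_t ~ N(0, t), P(B_t ≥ 2.53) = 1 − Φ(2.53/√t) = 1 − Φ(2.53/√5.74) = 1 − Φ(1.0560) ≈ 0.14548. Doubling: P(τ_{2.53} ≤ 5.74) ≈ 2 · 0.14548 = 0.29096 ≈ 0.2910.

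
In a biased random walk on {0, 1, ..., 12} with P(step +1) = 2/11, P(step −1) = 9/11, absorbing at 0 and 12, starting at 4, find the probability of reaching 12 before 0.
P(hit 12 before 0) = (1 − (9/2)^4) / (1 − (9/2)^12) = 256/43151953

Let u_k denote P(reach 12 before 0 | start at k). Boundary: u_0 = 0, u_12 = 1. Recurrence: u_k = 2/11·u_{k+1} + 9/11·u_{k-1} for 1 ≤ k ≤ 11. Try u_k = A + B·r^k with r = q/p = (9/11)/(2/11) = 9/2. Substitution satisfies the recurrence; boundary conditions give:
  u_k = (1 − r^k) / (1 − r^N) = (1 − (9/2)^4) / (1 − (9/2)^12) = 256/43151953.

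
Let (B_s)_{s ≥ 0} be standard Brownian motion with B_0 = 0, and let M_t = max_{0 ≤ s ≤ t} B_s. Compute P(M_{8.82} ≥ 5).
P(M_{8.82} ≥ 5) = 2·P(B_{8.82} ≥ 5) = 2(1 − Φ(5/√8.82)) ≈ 0.0923

By the reflection principle for Brownian motion, P(M_t ≥ a) = 2 · P(B_t ≥ a) for a ≥ 0. Since B_t ~ N(0, t), P(B_t ≥ 5) = 1 − Φ(5/√t) = 1 − Φ(5/√8.82) = 1 − Φ(1.6836). So
  P(M_{8.82} ≥ 5) = 2(1 − Φ(1.6836)) ≈ 0.0923.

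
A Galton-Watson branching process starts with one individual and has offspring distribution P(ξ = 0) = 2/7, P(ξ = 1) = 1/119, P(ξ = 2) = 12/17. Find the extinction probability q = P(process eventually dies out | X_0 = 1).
q = 17/42

The pgf is f(s) = 2/7 + 1/119·s + 12/17·s². The extinction probability q is the smallest fixed point of f in [0, 1]. Setting s = f(s):
  12/17·s² + (1/119 − 1)·s + 2/7 = 0
  12/17·s² − (2/7 + 12/17)·s + 2/7 = 0
which factors as (s − 1)·(12/17·s − 2/7) = 0, giving roots s = 1 and s = (2/7)/(12/17) = 17/42.
Mean offspring μ = 1/119 + 2·12/17 = 169/119 > 1 (supercritical), so q < 1. The extinction probability is the smaller root: q = (2/7)/(12/17) = 17/42.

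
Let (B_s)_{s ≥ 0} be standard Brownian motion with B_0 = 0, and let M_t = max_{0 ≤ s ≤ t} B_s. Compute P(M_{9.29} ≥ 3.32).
P(M_{9.29} ≥ 3.32) = 2·P(B_{9.29} ≥ 3.32) = 2(1 − Φ(3.32/√9.29)) ≈ 0.2760

By the reflection principle for Brownian motion, P(M_t ≥ a) = 2 · P(B_t ≥ a) for a ≥ 0. Since B_t ~ N(0, t), P(B_t ≥ 3.32) = 1 − Φ(3.32/√t) = 1 − Φ(3.32/√9.29) = 1 − Φ(1.0893). So
  P(M_{9.29} ≥ 3.32) = 2(1 − Φ(1.0893)) ≈ 0.2760.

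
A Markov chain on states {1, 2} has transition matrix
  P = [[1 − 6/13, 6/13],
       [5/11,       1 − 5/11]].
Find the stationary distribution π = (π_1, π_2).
π_1 = 65/131, π_2 = 66/131

Solve πP = π with π_1 + π_2 = 1. From πP = π: π_1 · (1 − 6/13) + π_2 · 5/11 = π_1 ⇒ π_2 · 5/11 = π_1 · 6/13 ⇒ π_2/π_1 = (6/13)/(5/11) = 66/65. Together with π_1 + π_2 = 1:
  π_1 = (5/11)/(6/13 + 5/11) = (5/11)/(131/143) = 65/131,
  π_2 = (6/13)/(6/13 + 5/11) = (6/13)/(131/143) = 66/131.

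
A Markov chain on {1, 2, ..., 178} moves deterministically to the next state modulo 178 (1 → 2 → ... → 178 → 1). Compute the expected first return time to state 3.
E[T_3 | X_0 = 3] = 178

The chain cycles deterministically, so starting at state 3 it returns in exactly 178 steps. Equivalently, the stationary distribution is uniform π_j = 1/178 for every state j, so by Kac's formula E[T_3] = 1/π_3 = 178.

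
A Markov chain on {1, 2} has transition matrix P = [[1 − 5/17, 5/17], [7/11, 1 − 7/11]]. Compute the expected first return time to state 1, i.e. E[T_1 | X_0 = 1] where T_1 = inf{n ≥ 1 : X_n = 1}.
E[T_1 | X_0 = 1] = 1/π_1 = 174/119

For an irreducible recurrent Markov chain with stationary distribution π, E[T_i | X_0 = i] = 1/π_i (Kac's formula). Here π_1 = (7/11)/(5/17 + 7/11) = (7/11)/(174/187) = 119/174, so E[T_1 | X_0 = 1] = 1/π_1 = (5/17 + 7/11)/(7/11) = (174/187)/(7/11) = 174/119.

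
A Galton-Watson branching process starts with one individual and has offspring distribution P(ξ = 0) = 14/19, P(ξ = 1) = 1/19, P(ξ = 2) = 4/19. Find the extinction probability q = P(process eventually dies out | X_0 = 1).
q = 1

Mean offspring μ = 0·14/19 + 1·1/19 + 2·4/19 = 9/19 ≤ 1. For μ ≤ 1 with offspring not concentrated at 1, the Galton-Watson process goes extinct almost surely, so q = 1.
(Algebraic check: The pgf is f(s) = 14/19 + 1/19·s + 4/19·s². The extinction probability q is the smallest fixed point of f in [0, 1]. Setting s = f(s):
  4/19·s² + (1/19 − 1)·s + 14/19 = 0
  4/19·s² − (14/19 + 4/19)·s + 14/19 = 0
which factors as (s − 1)·(4/19·s − 14/19) = 0, giving roots s = 1 and s = (14/19)/(4/19) = 7/2. Since 7/2 ≥ 1, the smallest root in [0, 1] is s = 1.)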